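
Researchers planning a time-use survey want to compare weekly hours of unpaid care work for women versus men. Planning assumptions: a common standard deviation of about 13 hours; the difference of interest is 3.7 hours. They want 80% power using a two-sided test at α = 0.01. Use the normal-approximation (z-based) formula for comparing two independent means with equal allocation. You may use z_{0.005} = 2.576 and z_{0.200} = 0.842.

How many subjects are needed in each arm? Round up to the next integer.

n = (z_{α/2} + z_β)² · (σ₁² + σ₂²) / δ²
  = (2.576 + 0.842)² · (2·13² = 338) / 3.7²
  = 11.6827 · 338 / 13.69
  = 288.44
Round up → n = 289 per group.

n = 289 per group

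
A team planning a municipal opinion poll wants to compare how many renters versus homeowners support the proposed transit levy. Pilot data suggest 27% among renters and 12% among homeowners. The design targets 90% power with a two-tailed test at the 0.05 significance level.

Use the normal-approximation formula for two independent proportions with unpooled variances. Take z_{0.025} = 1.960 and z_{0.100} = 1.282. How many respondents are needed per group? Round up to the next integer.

n = 142 per group

n = (z_{α/2} + z_β)² · [p₁(1−p₁) + p₂(1−p₂)] / (p₁ − p₂)²
  = (1.960 + 1.282)² · (0.27·0.73 + 0.12·0.88) / (0.15)²
  = (3.242)² · (0.1971 + 0.1056) / 0.0225
  = 10.5106 · 0.3027 / 0.0225
  = 141.40
Round up → n = 142 per group.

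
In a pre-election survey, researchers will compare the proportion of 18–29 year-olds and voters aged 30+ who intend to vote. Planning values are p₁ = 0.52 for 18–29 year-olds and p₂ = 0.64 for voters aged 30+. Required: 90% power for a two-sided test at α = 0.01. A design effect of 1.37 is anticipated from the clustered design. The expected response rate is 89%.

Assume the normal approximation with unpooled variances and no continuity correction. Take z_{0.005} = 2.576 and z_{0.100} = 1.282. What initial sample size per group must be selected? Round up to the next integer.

n = (z_{α/2} + z_β)² · [p₁(1−p₁) + p₂(1−p₂)] / (p₁ − p₂)²
  = (2.576 + 1.282)² · (0.52·0.48 + 0.64·0.36) / (-0.12)²
  = (3.858)² · (0.2496 + 0.2304) / 0.0144
  = 14.8842 · 0.4800 / 0.0144
  = 496.14
Design effect: 1.37 × 496.14 = 679.71.
Adjust for 89% response: 679.71 / 0.89 = 763.72.
Round up → n = 764 per group.

n = 764 per group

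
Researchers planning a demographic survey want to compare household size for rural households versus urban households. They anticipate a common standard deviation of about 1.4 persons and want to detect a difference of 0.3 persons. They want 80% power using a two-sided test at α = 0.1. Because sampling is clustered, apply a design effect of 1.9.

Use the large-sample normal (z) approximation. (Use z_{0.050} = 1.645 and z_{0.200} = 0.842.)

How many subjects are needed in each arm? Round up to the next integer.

n = 512 per group

n = (z_{α/2} + z_β)² · (σ₁² + σ₂²) / δ²
  = (1.645 + 0.842)² · (2·1.4² = 3.92) / 0.3²
  = 6.1852 · 3.92 / 0.09
  = 269.40
Design effect: 1.9 × 269.40 = 511.86.
Round up → n = 512 per group.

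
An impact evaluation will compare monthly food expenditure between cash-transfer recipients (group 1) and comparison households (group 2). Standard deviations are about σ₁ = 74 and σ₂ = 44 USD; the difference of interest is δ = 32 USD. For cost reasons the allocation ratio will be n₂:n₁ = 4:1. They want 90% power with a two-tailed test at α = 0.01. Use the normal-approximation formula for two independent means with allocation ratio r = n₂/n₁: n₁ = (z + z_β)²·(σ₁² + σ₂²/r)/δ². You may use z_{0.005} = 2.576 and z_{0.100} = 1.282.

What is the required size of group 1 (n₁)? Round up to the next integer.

n₁ = 87

n₁ = (z_{α/2} + z_β)² · (σ₁² + σ₂²/r) / δ²
   = (2.576 + 1.282)² · (74² + 44²/4) / 32²
   = 14.8842 · (5476 + 484) / 1024
   = 14.8842 · 5960 / 1024
   = 86.63
Round up → n₁ = 87; n₂ = r·n₁ = 4 × 87 = 348.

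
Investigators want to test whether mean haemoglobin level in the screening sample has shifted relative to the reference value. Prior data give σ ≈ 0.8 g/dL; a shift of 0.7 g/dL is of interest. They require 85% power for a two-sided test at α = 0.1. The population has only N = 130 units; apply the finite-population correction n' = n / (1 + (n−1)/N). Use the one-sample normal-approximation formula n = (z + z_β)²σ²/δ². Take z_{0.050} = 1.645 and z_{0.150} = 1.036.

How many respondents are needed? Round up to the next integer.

n = 9

n = (z_{α/2} + z_β)² · σ² / δ²
  = (1.645 + 1.036)² · 0.8² / 0.7²
  = 7.1878 · 0.64 / 0.49
  = 9.39
Finite-population correction (N = 130): 9.39 / (1 + (9.39 − 1)/130) = 8.82.
Round up → n = 9.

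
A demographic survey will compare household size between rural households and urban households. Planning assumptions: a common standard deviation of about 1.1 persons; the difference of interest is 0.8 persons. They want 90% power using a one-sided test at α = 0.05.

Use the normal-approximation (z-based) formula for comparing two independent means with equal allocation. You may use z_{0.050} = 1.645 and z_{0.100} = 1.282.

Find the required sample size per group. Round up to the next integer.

n = (z_α + z_β)² · (σ₁² + σ₂²) / δ²
  = (1.645 + 1.282)² · (2·1.1² = 2.42) / 0.8²
  = 8.5673 · 2.42 / 0.64
  = 32.40
Round up → n = 33 per group.

n = 33 per group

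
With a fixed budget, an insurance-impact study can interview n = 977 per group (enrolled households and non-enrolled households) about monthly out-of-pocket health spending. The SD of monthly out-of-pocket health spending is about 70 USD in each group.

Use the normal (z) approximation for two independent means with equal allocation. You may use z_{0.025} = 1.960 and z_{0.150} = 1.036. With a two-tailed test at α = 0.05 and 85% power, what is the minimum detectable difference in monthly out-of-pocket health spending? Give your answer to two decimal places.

δ = (z_{α/2} + z_β) · √((σ₁²+σ₂²)/n)
  = (1.960 + 1.036) · √(9800/977)
  = 2.996 · √10.0307
  = 2.996 · 3.1671
  = 9.4887

Minimum detectable difference ≈ 9.49 USD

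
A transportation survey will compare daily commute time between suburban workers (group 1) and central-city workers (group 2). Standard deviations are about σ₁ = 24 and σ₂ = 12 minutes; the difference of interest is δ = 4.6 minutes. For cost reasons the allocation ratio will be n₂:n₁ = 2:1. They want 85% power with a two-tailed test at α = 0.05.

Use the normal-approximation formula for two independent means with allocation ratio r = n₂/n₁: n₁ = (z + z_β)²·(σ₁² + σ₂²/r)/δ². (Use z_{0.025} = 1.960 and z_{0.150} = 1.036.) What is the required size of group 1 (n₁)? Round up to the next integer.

n₁ = (z_{α/2} + z_β)² · (σ₁² + σ₂²/r) / δ²
   = (1.960 + 1.036)² · (24² + 12²/2) / 4.6²
   = 8.9760 · (576 + 72) / 21.16
   = 8.9760 · 648 / 21.16
   = 274.88
Round up → n₁ = 275; n₂ = r·n₁ = 2 × 275 = 550.

n₁ = 275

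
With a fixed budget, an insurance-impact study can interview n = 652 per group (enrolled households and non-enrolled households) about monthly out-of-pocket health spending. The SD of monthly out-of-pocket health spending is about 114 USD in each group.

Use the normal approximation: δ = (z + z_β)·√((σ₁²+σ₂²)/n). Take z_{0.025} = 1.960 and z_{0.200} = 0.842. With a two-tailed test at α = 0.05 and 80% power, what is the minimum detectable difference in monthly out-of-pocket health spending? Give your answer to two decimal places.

Minimum detectable difference ≈ 17.69 USD

δ = (z_{α/2} + z_β) · √((σ₁²+σ₂²)/n)
  = (1.960 + 0.842) · √(25992/652)
  = 2.802 · √39.865
  = 2.802 · 6.3139
  = 17.6915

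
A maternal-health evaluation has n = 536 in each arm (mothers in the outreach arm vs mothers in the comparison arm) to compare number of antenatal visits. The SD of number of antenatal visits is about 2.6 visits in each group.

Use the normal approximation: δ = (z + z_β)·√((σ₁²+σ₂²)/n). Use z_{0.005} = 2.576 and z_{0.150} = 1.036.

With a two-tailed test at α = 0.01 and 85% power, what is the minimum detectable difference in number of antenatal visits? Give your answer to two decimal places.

δ = (z_{α/2} + z_β) · √((σ₁²+σ₂²)/n)
  = (2.576 + 1.036) · √(13.52/536)
  = 3.612 · √0.02522
  = 3.612 · 0.1588
  = 0.5737

Minimum detectable difference ≈ 0.57 visits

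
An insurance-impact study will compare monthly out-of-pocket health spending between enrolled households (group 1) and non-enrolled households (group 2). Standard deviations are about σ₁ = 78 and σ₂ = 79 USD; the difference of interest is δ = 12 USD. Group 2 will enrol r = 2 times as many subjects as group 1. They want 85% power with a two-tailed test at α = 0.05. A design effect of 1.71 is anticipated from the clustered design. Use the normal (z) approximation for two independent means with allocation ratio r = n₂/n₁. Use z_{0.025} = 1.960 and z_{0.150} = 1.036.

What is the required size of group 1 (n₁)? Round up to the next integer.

n₁ = 982

n₁ = (z_{α/2} + z_β)² · (σ₁² + σ₂²/r) / δ²
   = (1.960 + 1.036)² · (78² + 79²/2) / 12²
   = 8.9760 · (6084 + 3120.5) / 144
   = 8.9760 · 9204.5 / 144
   = 573.75
Design effect: 1.71 × 573.75 = 981.11.
Round up → n₁ = 982; n₂ = r·n₁ = 2 × 982 = 1964.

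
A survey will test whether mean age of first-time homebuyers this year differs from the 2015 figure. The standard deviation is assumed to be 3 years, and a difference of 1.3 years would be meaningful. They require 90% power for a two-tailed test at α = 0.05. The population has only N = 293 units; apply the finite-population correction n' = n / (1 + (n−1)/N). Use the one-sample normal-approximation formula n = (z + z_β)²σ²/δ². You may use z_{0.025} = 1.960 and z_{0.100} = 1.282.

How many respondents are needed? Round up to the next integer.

n = (z_{α/2} + z_β)² · σ² / δ²
  = (1.960 + 1.282)² · 3² / 1.3²
  = 10.5106 · 9 / 1.69
  = 55.97
Finite-population correction (N = 293): 55.97 / (1 + (55.97 − 1)/293) = 47.13.
Round up → n = 48.

n = 48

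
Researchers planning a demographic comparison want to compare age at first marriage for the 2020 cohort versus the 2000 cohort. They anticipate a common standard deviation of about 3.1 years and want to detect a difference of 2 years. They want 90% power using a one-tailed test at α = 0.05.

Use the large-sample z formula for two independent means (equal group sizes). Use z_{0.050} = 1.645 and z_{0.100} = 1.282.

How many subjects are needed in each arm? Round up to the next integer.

n = (z_α + z_β)² · (σ₁² + σ₂²) / δ²
  = (1.645 + 1.282)² · (2·3.1² = 19.22) / 2²
  = 8.5673 · 19.22 / 4
  = 41.17
Round up → n = 42 per group.

n = 42 per group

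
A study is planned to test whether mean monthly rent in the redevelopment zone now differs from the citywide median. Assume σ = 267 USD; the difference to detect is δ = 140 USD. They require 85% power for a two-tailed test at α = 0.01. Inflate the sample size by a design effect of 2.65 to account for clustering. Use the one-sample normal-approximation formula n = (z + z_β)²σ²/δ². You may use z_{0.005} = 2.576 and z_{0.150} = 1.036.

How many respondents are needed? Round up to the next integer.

n = (z_{α/2} + z_β)² · σ² / δ²
  = (2.576 + 1.036)² · 267² / 140²
  = 13.0465 · 71289 / 19600
  = 47.45
Design effect: 2.65 × 47.45 = 125.75.
Round up → n = 126.

n = 126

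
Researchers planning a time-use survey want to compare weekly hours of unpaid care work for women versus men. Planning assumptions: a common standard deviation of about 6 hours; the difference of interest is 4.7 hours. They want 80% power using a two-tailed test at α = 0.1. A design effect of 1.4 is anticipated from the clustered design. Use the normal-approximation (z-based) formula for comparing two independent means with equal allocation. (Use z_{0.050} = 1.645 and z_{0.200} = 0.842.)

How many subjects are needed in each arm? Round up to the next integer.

n = 29 per group

n = (z_{α/2} + z_β)² · (σ₁² + σ₂²) / δ²
  = (1.645 + 0.842)² · (2·6² = 72) / 4.7²
  = 6.1852 · 72 / 22.09
  = 20.16
Design effect: 1.4 × 20.16 = 28.22.
Round up → n = 29 per group.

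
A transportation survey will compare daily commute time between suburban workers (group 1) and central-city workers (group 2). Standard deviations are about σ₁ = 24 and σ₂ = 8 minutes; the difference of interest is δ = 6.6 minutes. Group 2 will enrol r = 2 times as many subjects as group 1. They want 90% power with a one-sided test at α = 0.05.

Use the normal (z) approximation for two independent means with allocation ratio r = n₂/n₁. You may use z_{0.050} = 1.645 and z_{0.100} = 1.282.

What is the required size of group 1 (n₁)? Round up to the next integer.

n₁ = 120

n₁ = (z_α + z_β)² · (σ₁² + σ₂²/r) / δ²
   = (1.645 + 1.282)² · (24² + 8²/2) / 6.6²
   = 8.5673 · (576 + 32) / 43.56
   = 8.5673 · 608 / 43.56
   = 119.58
Round up → n₁ = 120; n₂ = r·n₁ = 2 × 120 = 240.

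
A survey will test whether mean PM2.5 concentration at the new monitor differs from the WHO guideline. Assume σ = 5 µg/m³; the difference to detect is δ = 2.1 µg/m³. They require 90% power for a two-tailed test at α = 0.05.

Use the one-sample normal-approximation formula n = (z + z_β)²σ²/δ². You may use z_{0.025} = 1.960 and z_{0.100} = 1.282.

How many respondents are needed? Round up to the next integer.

n = (z_{α/2} + z_β)² · σ² / δ²
  = (1.960 + 1.282)² · 5² / 2.1²
  = 10.5106 · 25 / 4.41
  = 59.58
Round up → n = 60.

n = 60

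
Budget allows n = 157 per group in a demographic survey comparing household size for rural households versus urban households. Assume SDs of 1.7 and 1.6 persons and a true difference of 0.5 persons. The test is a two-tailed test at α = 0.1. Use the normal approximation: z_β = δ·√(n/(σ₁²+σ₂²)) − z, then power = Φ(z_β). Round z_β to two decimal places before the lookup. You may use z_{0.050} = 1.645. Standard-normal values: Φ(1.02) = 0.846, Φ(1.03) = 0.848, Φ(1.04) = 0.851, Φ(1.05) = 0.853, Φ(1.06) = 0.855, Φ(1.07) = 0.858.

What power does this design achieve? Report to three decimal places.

z_β = δ·√(n/(σ₁²+σ₂²)) − z_{α/2}
    = 0.5 · √(157/5.45) − 1.645
    = 0.5 · 5.36725 − 1.645
    = 2.6836 − 1.645 = 1.0386 → 1.04
Power = Φ(1.04) = 0.851.

Power ≈ 0.851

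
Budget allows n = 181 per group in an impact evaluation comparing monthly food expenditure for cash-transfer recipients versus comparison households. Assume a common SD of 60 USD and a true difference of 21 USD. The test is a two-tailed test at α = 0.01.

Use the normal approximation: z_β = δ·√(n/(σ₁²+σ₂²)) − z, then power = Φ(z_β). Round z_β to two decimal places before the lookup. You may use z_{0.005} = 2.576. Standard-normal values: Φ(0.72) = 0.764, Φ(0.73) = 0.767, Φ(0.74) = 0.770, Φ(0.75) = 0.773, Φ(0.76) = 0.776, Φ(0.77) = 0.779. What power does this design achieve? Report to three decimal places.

z_β = δ·√(n/(σ₁²+σ₂²)) − z_{α/2}
    = 21 · √(181/7200) − 2.576
    = 21 · 0.15855 − 2.576
    = 3.3296 − 2.576 = 0.7536 → 0.75
Power = Φ(0.75) = 0.773.

Power ≈ 0.773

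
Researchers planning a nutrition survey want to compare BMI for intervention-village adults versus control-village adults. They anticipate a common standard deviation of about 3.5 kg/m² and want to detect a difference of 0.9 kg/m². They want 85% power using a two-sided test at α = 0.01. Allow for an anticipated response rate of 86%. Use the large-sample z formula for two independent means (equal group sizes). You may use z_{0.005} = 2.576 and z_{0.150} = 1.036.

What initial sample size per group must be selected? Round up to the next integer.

n = (z_{α/2} + z_β)² · (σ₁² + σ₂²) / δ²
  = (2.576 + 1.036)² · (2·3.5² = 24.5) / 0.9²
  = 13.0465 · 24.5 / 0.81
  = 394.62
Adjust for 86% response: 394.62 / 0.86 = 458.86.
Round up → n = 459 per group.

n = 459 per group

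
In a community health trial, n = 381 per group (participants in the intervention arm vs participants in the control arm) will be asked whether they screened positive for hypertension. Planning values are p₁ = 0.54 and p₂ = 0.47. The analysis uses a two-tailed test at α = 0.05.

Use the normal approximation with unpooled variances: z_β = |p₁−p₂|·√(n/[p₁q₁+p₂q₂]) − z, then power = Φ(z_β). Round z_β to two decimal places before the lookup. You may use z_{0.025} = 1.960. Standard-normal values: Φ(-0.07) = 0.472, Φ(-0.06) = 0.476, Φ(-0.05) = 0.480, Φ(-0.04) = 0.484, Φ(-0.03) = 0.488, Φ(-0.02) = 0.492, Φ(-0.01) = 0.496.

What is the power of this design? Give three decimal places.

Power ≈ 0.492

z_β = |p₁−p₂|·√(n/[p₁q₁+p₂q₂]) − z_{α/2}
    = 0.07 · √(381/0.4975) − 1.960
    = 0.07 · 27.6736 − 1.960
    = 1.9372 − 1.960 = -0.0228 → -0.02
Power = Φ(-0.02) = 0.492.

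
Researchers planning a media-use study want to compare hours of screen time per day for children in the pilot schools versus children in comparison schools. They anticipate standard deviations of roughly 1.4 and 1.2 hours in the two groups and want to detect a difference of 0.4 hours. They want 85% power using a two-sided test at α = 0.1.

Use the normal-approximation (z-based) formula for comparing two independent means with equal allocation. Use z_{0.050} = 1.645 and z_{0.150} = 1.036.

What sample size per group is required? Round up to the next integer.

n = (z_{α/2} + z_β)² · (σ₁² + σ₂²) / δ²
  = (1.645 + 1.036)² · (1.4² + 1.2² = 3.4) / 0.4²
  = 7.1878 · 3.4 / 0.16
  = 152.74
Round up → n = 153 per group.

n = 153 per group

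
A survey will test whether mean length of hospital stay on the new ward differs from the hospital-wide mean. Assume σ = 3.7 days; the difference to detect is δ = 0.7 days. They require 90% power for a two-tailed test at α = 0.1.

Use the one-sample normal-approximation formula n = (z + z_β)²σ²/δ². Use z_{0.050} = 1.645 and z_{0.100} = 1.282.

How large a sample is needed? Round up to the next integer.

n = 240

n = (z_{α/2} + z_β)² · σ² / δ²
  = (1.645 + 1.282)² · 3.7² / 0.7²
  = 8.5673 · 13.69 / 0.49
  = 239.36
Round up → n = 240.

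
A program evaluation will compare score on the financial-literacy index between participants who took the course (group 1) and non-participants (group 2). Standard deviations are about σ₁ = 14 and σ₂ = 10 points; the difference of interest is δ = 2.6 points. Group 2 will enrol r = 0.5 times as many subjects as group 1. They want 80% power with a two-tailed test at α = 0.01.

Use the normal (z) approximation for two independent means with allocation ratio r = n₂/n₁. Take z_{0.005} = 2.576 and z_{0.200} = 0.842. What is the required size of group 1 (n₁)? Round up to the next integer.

n₁ = (z_{α/2} + z_β)² · (σ₁² + σ₂²/r) / δ²
   = (2.576 + 0.842)² · (14² + 10²/0.5) / 2.6²
   = 11.6827 · (196 + 200) / 6.76
   = 11.6827 · 396 / 6.76
   = 684.37
Round up → n₁ = 685; n₂ = r·n₁ = 0.5 × 685 = 343.

n₁ = 685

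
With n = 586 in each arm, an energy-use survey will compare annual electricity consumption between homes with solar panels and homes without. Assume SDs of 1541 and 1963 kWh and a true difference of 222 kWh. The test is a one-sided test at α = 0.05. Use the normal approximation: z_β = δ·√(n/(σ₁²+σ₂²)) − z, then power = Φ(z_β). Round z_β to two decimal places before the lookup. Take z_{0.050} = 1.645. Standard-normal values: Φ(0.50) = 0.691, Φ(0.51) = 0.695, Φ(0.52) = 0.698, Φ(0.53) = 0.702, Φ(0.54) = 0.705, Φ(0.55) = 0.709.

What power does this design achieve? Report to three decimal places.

Power ≈ 0.695

z_β = δ·√(n/(σ₁²+σ₂²)) − z_α
    = 222 · √(586/6228050) − 1.645
    = 222 · 0.00970 − 1.645
    = 2.1534 − 1.645 = 0.5084 → 0.51
Power = Φ(0.51) = 0.695.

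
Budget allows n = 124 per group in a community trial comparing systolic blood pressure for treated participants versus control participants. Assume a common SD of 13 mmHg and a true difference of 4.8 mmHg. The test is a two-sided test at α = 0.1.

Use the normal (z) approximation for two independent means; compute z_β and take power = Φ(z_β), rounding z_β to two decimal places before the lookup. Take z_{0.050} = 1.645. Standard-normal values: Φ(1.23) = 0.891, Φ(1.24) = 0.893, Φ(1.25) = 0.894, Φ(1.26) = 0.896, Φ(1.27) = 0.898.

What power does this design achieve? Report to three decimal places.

z_β = δ·√(n/(σ₁²+σ₂²)) − z_{α/2}
    = 4.8 · √(124/338) − 1.645
    = 4.8 · 0.60569 − 1.645
    = 2.9073 − 1.645 = 1.2623 → 1.26
Power = Φ(1.26) = 0.896.

Power ≈ 0.896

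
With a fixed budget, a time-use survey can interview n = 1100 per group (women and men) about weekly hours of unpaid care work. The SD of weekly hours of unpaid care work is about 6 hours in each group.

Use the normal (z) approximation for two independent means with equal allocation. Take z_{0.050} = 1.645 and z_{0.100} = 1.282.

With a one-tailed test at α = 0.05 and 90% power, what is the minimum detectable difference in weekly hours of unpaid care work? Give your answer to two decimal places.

δ = (z_α + z_β) · √((σ₁²+σ₂²)/n)
  = (1.645 + 1.282) · √(72/1100)
  = 2.927 · √0.06545
  = 2.927 · 0.2558
  = 0.7488

Minimum detectable difference ≈ 0.75 hours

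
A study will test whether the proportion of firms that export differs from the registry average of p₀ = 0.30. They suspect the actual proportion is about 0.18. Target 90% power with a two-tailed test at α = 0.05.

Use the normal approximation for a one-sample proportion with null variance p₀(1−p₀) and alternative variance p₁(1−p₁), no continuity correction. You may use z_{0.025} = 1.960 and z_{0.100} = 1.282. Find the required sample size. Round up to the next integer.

n = 135

n = [z_{α/2}·√(p₀q₀) + z_β·√(p₁q₁)]² / (p₁ − p₀)²
  = [1.960·√(0.30·0.70) + 1.282·√(0.18·0.82)]² / (-0.12)²
  = [1.960·0.4583 + 1.282·0.3842]² / 0.0144
  = [1.3907]² / 0.0144
  = 134.31
Round up → n = 135.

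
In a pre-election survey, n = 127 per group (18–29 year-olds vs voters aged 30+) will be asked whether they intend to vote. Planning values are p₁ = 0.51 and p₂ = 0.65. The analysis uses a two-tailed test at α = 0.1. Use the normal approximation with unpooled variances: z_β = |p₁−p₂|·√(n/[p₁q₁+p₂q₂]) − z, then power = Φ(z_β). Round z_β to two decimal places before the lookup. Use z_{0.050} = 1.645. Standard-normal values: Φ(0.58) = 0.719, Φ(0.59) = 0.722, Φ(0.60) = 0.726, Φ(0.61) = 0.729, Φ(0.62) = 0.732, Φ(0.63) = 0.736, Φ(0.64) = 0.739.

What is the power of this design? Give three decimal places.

Power ≈ 0.739

z_β = |p₁−p₂|·√(n/[p₁q₁+p₂q₂]) − z_{α/2}
    = 0.14 · √(127/0.4774) − 1.645
    = 0.14 · 16.3103 − 1.645
    = 2.2834 − 1.645 = 0.6384 → 0.64
Power = Φ(0.64) = 0.739.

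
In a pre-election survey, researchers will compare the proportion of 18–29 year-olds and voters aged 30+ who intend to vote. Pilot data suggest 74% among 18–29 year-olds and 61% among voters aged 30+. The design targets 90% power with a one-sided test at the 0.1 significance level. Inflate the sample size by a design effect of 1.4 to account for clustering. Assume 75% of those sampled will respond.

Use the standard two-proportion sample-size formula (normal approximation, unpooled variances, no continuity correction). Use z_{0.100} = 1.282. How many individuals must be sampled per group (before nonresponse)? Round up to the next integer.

n = 313 per group

n = (z_α + z_β)² · [p₁(1−p₁) + p₂(1−p₂)] / (p₁ − p₂)²
  = (1.282 + 1.282)² · (0.74·0.26 + 0.61·0.39) / (0.13)²
  = (2.564)² · (0.1924 + 0.2379) / 0.0169
  = 6.5741 · 0.4303 / 0.0169
  = 167.39
Design effect: 1.4 × 167.39 = 234.34.
Adjust for 75% response: 234.34 / 0.75 = 312.45.
Round up → n = 313 per group.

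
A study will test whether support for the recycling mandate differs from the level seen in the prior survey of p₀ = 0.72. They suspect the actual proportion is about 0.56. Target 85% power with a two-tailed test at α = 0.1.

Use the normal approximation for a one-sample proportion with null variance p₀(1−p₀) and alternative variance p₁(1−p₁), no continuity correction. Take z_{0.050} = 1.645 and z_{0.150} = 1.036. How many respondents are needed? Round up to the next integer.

n = 62

n = [z_{α/2}·√(p₀q₀) + z_β·√(p₁q₁)]² / (p₁ − p₀)²
  = [1.645·√(0.72·0.28) + 1.036·√(0.56·0.44)]² / (-0.16)²
  = [1.645·0.4490 + 1.036·0.4964]² / 0.0256
  = [1.2529]² / 0.0256
  = 61.31
Round up → n = 62.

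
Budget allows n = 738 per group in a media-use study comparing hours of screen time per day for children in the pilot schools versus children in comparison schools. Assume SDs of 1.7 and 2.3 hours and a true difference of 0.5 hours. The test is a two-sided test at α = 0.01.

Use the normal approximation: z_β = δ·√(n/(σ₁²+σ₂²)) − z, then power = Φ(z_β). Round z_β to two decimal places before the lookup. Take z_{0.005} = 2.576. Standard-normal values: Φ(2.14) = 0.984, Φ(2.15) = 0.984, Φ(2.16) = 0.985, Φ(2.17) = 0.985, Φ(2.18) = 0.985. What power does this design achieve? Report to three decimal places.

z_β = δ·√(n/(σ₁²+σ₂²)) − z_{α/2}
    = 0.5 · √(738/8.18) − 2.576
    = 0.5 · 9.49842 − 2.576
    = 4.7492 − 2.576 = 2.1732 → 2.17
Power = Φ(2.17) = 0.985.

Power ≈ 0.985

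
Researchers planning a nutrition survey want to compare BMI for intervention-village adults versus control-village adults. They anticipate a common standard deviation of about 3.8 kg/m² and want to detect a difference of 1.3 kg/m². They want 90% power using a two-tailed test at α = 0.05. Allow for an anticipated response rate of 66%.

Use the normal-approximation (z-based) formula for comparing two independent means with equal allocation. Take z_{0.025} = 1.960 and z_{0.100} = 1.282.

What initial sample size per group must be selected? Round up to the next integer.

n = (z_{α/2} + z_β)² · (σ₁² + σ₂²) / δ²
  = (1.960 + 1.282)² · (2·3.8² = 28.88) / 1.3²
  = 10.5106 · 28.88 / 1.69
  = 179.61
Adjust for 66% response: 179.61 / 0.66 = 272.14.
Round up → n = 273 per group.

n = 273 per group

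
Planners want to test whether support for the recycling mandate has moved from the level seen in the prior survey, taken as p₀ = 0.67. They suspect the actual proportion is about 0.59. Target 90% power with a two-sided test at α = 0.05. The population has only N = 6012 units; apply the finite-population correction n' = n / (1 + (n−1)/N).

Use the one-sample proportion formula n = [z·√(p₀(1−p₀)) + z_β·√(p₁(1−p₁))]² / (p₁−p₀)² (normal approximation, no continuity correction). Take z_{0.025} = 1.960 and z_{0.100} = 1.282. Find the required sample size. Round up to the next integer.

n = [z_{α/2}·√(p₀q₀) + z_β·√(p₁q₁)]² / (p₁ − p₀)²
  = [1.960·√(0.67·0.33) + 1.282·√(0.59·0.41)]² / (-0.08)²
  = [1.960·0.4702 + 1.282·0.4918]² / 0.0064
  = [1.5521]² / 0.0064
  = 376.43
Finite-population correction (N = 6012): 376.43 / (1 + (376.43 − 1)/6012) = 354.31.
Round up → n = 355.

n = 355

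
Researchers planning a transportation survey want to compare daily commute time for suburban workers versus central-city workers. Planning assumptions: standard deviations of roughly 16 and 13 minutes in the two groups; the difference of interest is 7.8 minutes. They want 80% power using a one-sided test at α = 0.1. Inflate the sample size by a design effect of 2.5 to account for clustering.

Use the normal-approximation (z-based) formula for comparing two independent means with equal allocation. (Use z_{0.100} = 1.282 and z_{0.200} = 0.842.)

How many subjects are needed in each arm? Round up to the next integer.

n = (z_α + z_β)² · (σ₁² + σ₂²) / δ²
  = (1.282 + 0.842)² · (16² + 13² = 425) / 7.8²
  = 4.5114 · 425 / 60.84
  = 31.51
Design effect: 2.5 × 31.51 = 78.79.
Round up → n = 79 per group.

n = 79 per group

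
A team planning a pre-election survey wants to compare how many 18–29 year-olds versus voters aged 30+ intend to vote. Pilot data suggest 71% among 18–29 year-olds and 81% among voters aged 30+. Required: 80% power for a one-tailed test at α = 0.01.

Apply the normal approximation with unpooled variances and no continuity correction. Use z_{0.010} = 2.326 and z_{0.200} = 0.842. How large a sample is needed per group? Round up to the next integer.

n = 362 per group

n = (z_α + z_β)² · [p₁(1−p₁) + p₂(1−p₂)] / (p₁ − p₂)²
  = (2.326 + 0.842)² · (0.71·0.29 + 0.81·0.19) / (-0.10)²
  = (3.168)² · (0.2059 + 0.1539) / 0.0100
  = 10.0362 · 0.3598 / 0.0100
  = 361.10
Round up → n = 362 per group.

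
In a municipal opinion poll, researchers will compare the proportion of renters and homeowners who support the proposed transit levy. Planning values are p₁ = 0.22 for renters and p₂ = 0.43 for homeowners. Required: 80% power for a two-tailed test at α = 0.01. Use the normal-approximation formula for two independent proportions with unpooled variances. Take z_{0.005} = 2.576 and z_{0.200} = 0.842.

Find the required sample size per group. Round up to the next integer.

n = 111 per group

n = (z_{α/2} + z_β)² · [p₁(1−p₁) + p₂(1−p₂)] / (p₁ − p₂)²
  = (2.576 + 0.842)² · (0.22·0.78 + 0.43·0.57) / (-0.21)²
  = (3.418)² · (0.1716 + 0.2451) / 0.0441
  = 11.6827 · 0.4167 / 0.0441
  = 110.39
Round up → n = 111 per group.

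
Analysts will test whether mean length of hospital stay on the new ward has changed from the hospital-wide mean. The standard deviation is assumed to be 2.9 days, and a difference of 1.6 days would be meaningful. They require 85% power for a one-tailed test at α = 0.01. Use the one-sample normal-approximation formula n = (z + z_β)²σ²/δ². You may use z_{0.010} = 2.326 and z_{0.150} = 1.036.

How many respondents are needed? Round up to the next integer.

n = (z_α + z_β)² · σ² / δ²
  = (2.326 + 1.036)² · 2.9² / 1.6²
  = 11.3030 · 8.41 / 2.56
  = 37.13
Round up → n = 38.

n = 38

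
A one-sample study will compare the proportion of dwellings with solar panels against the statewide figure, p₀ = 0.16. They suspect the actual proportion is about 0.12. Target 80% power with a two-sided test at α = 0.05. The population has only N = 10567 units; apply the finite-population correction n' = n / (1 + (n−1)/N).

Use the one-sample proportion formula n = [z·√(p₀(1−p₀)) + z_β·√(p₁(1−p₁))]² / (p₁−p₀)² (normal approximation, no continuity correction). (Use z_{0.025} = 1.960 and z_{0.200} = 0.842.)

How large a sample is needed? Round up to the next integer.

n = 582

n = [z_{α/2}·√(p₀q₀) + z_β·√(p₁q₁)]² / (p₁ − p₀)²
  = [1.960·√(0.16·0.84) + 0.842·√(0.12·0.88)]² / (-0.04)²
  = [1.960·0.3666 + 0.842·0.3250]² / 0.0016
  = [0.9922]² / 0.0016
  = 615.25
Finite-population correction (N = 10567): 615.25 / (1 + (615.25 − 1)/10567) = 581.45.
Round up → n = 582.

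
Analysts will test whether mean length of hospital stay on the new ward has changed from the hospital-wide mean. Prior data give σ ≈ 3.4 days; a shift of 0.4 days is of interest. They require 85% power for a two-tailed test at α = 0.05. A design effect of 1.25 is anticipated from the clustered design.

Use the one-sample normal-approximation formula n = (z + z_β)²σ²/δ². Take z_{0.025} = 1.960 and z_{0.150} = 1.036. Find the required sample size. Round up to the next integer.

n = 811

n = (z_{α/2} + z_β)² · σ² / δ²
  = (1.960 + 1.036)² · 3.4² / 0.4²
  = 8.9760 · 11.56 / 0.16
  = 648.52
Design effect: 1.25 × 648.52 = 810.65.
Round up → n = 811.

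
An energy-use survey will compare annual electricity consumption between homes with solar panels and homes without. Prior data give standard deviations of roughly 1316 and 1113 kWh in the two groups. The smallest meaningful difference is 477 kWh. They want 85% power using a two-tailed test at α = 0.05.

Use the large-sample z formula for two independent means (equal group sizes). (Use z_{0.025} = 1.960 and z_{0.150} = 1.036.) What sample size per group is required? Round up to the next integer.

n = 118 per group

n = (z_{α/2} + z_β)² · (σ₁² + σ₂²) / δ²
  = (1.960 + 1.036)² · (1316² + 1113² = 2970625) / 477²
  = 8.9760 · 2970625 / 227529
  = 117.19
Round up → n = 118 per group.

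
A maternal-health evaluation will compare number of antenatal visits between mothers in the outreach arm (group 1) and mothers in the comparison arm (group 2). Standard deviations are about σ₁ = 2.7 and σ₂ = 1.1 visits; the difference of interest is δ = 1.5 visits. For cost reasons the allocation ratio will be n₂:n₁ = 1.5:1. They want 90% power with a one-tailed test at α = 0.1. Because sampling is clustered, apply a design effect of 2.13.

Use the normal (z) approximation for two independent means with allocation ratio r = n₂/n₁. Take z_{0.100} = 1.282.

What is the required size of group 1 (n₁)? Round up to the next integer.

n₁ = 51

n₁ = (z_α + z_β)² · (σ₁² + σ₂²/r) / δ²
   = (1.282 + 1.282)² · (2.7² + 1.1²/1.5) / 1.5²
   = 6.5741 · (7.29 + 0.80667) / 2.25
   = 6.5741 · 8.0967 / 2.25
   = 23.66
Design effect: 2.13 × 23.66 = 50.39.
Round up → n₁ = 51; n₂ = r·n₁ = 1.5 × 51 = 77.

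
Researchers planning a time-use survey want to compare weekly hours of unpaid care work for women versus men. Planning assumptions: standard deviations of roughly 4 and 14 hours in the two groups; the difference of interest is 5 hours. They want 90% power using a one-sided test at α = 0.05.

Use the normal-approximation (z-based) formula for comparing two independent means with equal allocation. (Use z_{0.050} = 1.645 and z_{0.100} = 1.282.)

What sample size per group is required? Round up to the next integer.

n = 73 per group

n = (z_α + z_β)² · (σ₁² + σ₂²) / δ²
  = (1.645 + 1.282)² · (4² + 14² = 212) / 5²
  = 8.5673 · 212 / 25
  = 72.65
Round up → n = 73 per group.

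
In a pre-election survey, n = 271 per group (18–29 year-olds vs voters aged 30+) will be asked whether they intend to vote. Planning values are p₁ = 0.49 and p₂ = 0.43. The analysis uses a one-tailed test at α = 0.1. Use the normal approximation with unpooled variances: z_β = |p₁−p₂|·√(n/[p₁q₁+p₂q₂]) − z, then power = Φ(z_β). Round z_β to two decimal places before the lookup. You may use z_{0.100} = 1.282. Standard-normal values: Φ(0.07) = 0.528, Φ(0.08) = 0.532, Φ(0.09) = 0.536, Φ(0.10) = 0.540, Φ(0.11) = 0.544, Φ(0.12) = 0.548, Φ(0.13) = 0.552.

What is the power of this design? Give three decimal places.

z_β = |p₁−p₂|·√(n/[p₁q₁+p₂q₂]) − z_α
    = 0.06 · √(271/0.4950) − 1.282
    = 0.06 · 23.3982 − 1.282
    = 1.4039 − 1.282 = 0.1219 → 0.12
Power = Φ(0.12) = 0.548.

Power ≈ 0.548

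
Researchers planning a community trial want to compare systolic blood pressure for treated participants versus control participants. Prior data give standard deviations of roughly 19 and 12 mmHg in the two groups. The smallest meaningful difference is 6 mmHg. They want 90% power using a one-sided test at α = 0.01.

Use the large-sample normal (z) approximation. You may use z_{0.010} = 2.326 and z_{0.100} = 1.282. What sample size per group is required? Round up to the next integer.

n = (z_α + z_β)² · (σ₁² + σ₂²) / δ²
  = (2.326 + 1.282)² · (19² + 12² = 505) / 6²
  = 13.0177 · 505 / 36
  = 182.61
Round up → n = 183 per group.

n = 183 per group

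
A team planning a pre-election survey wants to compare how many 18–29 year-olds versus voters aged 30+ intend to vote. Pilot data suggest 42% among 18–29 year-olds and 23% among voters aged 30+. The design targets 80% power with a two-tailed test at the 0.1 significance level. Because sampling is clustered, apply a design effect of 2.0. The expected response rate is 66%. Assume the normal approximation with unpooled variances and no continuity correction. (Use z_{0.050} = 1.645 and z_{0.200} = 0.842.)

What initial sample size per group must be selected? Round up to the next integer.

n = (z_{α/2} + z_β)² · [p₁(1−p₁) + p₂(1−p₂)] / (p₁ − p₂)²
  = (1.645 + 0.842)² · (0.42·0.58 + 0.23·0.77) / (0.19)²
  = (2.487)² · (0.2436 + 0.1771) / 0.0361
  = 6.1852 · 0.4207 / 0.0361
  = 72.08
Design effect: 2.0 × 72.08 = 144.16.
Adjust for 66% response: 144.16 / 0.66 = 218.43.
Round up → n = 219 per group.

n = 219 per group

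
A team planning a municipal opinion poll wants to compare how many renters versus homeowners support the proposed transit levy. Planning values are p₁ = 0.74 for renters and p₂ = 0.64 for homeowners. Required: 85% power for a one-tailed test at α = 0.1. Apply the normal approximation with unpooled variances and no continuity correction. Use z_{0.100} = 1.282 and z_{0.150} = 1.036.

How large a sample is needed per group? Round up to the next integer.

n = 228 per group

n = (z_α + z_β)² · [p₁(1−p₁) + p₂(1−p₂)] / (p₁ − p₂)²
  = (1.282 + 1.036)² · (0.74·0.26 + 0.64·0.36) / (0.10)²
  = (2.318)² · (0.1924 + 0.2304) / 0.0100
  = 5.3731 · 0.4228 / 0.0100
  = 227.18
Round up → n = 228 per group.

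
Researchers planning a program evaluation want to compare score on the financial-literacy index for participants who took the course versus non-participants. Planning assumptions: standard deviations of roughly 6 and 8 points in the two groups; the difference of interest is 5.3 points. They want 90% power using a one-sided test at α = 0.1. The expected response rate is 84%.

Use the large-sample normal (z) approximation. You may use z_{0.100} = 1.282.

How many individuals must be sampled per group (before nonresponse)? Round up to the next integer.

n = (z_α + z_β)² · (σ₁² + σ₂²) / δ²
  = (1.282 + 1.282)² · (6² + 8² = 100) / 5.3²
  = 6.5741 · 100 / 28.09
  = 23.40
Adjust for 84% response: 23.40 / 0.84 = 27.86.
Round up → n = 28 per group.

n = 28 per group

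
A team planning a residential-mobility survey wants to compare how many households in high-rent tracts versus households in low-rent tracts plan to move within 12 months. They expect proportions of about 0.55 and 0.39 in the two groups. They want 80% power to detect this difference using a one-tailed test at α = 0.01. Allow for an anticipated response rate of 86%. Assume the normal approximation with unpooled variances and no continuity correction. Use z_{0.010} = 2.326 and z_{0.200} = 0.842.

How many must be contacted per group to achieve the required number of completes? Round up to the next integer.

n = (z_α + z_β)² · [p₁(1−p₁) + p₂(1−p₂)] / (p₁ − p₂)²
  = (2.326 + 0.842)² · (0.55·0.45 + 0.39·0.61) / (0.16)²
  = (3.168)² · (0.2475 + 0.2379) / 0.0256
  = 10.0362 · 0.4854 / 0.0256
  = 190.30
Adjust for 86% response: 190.30 / 0.86 = 221.27.
Round up → n = 222 per group.

n = 222 per group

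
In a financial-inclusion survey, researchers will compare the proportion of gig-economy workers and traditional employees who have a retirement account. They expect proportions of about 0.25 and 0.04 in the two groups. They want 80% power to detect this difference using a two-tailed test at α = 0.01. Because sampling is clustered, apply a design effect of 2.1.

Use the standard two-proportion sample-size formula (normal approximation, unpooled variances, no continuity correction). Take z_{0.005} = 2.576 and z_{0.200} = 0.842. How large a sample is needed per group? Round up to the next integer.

n = (z_{α/2} + z_β)² · [p₁(1−p₁) + p₂(1−p₂)] / (p₁ − p₂)²
  = (2.576 + 0.842)² · (0.25·0.75 + 0.04·0.96) / (0.21)²
  = (3.418)² · (0.1875 + 0.0384) / 0.0441
  = 11.6827 · 0.2259 / 0.0441
  = 59.84
Design effect: 2.1 × 59.84 = 125.67.
Round up → n = 126 per group.

n = 126 per group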